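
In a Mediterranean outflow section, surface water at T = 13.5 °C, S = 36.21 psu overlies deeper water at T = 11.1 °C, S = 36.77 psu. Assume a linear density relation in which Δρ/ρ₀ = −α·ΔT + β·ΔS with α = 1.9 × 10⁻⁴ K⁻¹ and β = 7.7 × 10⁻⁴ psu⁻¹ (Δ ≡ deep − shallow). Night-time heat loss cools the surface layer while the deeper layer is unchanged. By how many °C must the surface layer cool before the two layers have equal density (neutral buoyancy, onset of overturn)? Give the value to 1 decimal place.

4.7 °C

Neutral buoyancy requires Δρ = 0, i.e. −α(T_deep − T_surf′) + β(S_deep − S_surf) = 0.
T_surf′ = T_deep − (β/α)·ΔS = 11.1 − (7.7 × 10⁻⁴/1.9 × 10⁻⁴)·(+0.56) = 8.831 °C.
Cooling required: 13.5 − (8.831) = 4.669 °C.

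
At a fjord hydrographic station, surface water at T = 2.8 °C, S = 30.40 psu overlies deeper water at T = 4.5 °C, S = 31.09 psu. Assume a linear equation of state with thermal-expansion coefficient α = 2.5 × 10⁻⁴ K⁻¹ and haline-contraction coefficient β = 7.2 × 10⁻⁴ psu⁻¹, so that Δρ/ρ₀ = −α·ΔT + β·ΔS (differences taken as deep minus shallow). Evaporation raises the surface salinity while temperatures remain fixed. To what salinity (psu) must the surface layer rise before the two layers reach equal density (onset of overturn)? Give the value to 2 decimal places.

30.50 psu

Neutral buoyancy requires −α(T_deep − T_surf) + β(S_deep − S_surf′) = 0.
S_surf′ = S_deep − (α/β)·ΔT = 31.09 − (2.5 × 10⁻⁴/7.2 × 10⁻⁴)·(+1.7) = 30.4997 psu.
Increase required: 30.4997 − 30.40 = 0.0997 psu.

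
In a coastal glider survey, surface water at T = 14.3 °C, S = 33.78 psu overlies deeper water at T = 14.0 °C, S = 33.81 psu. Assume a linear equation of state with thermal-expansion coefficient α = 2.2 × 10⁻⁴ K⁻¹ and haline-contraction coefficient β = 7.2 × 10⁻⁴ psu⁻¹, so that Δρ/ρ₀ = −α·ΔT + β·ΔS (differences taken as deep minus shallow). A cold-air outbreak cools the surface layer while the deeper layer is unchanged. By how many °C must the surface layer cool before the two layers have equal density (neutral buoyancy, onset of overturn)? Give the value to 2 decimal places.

Neutral buoyancy requires Δρ = 0, i.e. −α(T_deep − T_surf′) + β(S_deep − S_surf) = 0.
T_surf′ = T_deep − (β/α)·ΔS = 14.0 − (7.2 × 10⁻⁴/2.2 × 10⁻⁴)·(+0.03) = 13.9018 °C.
Cooling required: 14.3 − (13.9018) = 0.3982 °C.

0.40 °C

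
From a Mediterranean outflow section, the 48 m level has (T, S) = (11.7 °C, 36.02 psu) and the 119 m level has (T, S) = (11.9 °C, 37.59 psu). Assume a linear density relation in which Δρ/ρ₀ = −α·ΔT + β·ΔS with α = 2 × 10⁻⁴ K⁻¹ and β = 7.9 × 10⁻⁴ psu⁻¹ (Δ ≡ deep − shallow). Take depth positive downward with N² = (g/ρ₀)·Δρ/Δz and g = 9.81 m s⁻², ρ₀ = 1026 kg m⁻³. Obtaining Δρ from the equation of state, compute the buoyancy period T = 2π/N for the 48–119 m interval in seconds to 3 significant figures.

488 s

ΔT = +0.2 K, ΔS = +1.57 psu (deep − shallow).
Δρ/ρ₀ = −αΔT + βΔS = -4.00 × 10⁻⁵ + 1.2403 × 10⁻³ = 1.2003 × 10⁻³, so Δρ ≈ 1.232 kg m⁻³.
N² = (g/ρ₀)·Δρ/Δz = g·(Δρ/ρ₀)/Δz = 9.81 × 1.2003 × 10⁻³ / 71 = 1.6584 × 10⁻⁴ s⁻².
N = √(1.6584 × 10⁻⁴) = 0.012878 rad s⁻¹ → T = 2π/N = 487.90 s ≈ 488 s.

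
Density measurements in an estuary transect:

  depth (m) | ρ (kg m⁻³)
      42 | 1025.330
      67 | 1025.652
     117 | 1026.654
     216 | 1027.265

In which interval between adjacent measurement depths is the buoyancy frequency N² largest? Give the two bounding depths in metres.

67–117 m

Compute the density gradient over each adjacent pair:
  42–67 m: Δρ/Δz = 0.322/25 = 0.013 kg m⁻⁴
  67–117 m: Δρ/Δz = 1.002/50 = 0.020 kg m⁻⁴
  117–216 m: Δρ/Δz = 0.611/99 = 6.2 × 10⁻³ kg m⁻⁴
The largest gradient is in the 67–117 m interval — the pycnocline.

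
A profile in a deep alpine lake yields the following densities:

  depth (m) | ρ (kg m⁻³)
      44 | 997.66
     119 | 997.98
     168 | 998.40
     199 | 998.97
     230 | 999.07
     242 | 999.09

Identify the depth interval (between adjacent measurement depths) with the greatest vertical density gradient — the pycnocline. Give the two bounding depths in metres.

Compute the density gradient over each adjacent pair:
  44–119 m: Δρ/Δz = 0.32/75 = 4.3 × 10⁻³ kg m⁻⁴
  119–168 m: Δρ/Δz = 0.42/49 = 8.6 × 10⁻³ kg m⁻⁴
  168–199 m: Δρ/Δz = 0.57/31 = 0.018 kg m⁻⁴
  199–230 m: Δρ/Δz = 0.10/31 = 3.2 × 10⁻³ kg m⁻⁴
  230–242 m: Δρ/Δz = 0.02/12 = 1.7 × 10⁻³ kg m⁻⁴
The largest gradient is in the 168–199 m interval — the pycnocline.

168–199 m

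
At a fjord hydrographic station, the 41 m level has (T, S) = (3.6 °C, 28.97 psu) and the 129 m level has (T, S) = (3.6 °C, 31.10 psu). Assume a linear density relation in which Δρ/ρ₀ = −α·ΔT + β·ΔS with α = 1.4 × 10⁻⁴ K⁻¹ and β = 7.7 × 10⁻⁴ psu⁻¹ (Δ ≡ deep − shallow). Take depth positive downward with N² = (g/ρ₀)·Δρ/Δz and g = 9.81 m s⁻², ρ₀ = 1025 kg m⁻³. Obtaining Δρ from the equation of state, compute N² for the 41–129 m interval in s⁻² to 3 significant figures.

ΔT = +0.0 K, ΔS = +2.13 psu (deep − shallow).
Δρ/ρ₀ = −αΔT + βΔS = 0 + 1.6401 × 10⁻³ = 1.6401 × 10⁻³, so Δρ ≈ 1.681 kg m⁻³.
N² = (g/ρ₀)·Δρ/Δz = g·(Δρ/ρ₀)/Δz = 9.81 × 1.6401 × 10⁻³ / 88 = 1.8283 × 10⁻⁴ s⁻² ≈ 1.83 × 10⁻⁴ s⁻².

1.83 × 10⁻⁴ s⁻²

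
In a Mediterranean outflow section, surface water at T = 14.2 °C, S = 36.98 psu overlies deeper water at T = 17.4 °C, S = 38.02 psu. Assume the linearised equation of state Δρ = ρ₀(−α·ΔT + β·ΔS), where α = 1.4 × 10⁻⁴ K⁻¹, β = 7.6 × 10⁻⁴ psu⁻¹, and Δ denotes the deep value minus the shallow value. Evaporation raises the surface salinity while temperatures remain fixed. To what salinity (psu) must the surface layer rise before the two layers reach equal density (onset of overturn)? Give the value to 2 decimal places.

Neutral buoyancy requires −α(T_deep − T_surf) + β(S_deep − S_surf′) = 0.
S_surf′ = S_deep − (α/β)·ΔT = 38.02 − (1.4 × 10⁻⁴/7.6 × 10⁻⁴)·(+3.2) = 37.4305 psu.
Increase required: 37.4305 − 36.98 = 0.4505 psu.

37.43 psu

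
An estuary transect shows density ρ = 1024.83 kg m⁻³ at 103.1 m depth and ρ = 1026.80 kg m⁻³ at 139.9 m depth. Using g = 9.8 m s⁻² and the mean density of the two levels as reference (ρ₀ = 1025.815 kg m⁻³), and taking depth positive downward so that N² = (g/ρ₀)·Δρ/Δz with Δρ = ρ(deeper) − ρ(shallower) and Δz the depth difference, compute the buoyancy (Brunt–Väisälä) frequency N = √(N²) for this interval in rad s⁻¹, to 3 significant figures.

0.0226 rad s⁻¹

Δρ = 1026.80 − 1024.83 = 1.97 kg m⁻³ over Δz = 139.9 − 103.1 = 36.8 m.
N² = (9.8/1025.815) × (1.97/36.8) = 5.1142 × 10⁻⁴ s⁻².
N = √(5.1142 × 10⁻⁴) = 0.022615 rad s⁻¹ ≈ 0.0226 rad s⁻¹.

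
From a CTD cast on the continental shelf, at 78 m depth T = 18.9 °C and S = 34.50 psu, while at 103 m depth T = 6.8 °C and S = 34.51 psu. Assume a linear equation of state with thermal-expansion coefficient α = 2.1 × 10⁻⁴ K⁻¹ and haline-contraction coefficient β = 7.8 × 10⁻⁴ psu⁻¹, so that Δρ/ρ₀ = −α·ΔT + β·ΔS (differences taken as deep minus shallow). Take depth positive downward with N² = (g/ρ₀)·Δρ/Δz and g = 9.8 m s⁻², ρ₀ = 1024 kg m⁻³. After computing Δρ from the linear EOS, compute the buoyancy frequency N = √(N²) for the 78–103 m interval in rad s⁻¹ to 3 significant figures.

0.0316 rad s⁻¹

ΔT = -12.1 K, ΔS = +0.01 psu (deep − shallow).
Δρ/ρ₀ = −αΔT + βΔS = 2.541 × 10⁻³ + 7.80 × 10⁻⁶ = 2.5488 × 10⁻³, so Δρ ≈ 2.610 kg m⁻³.
N² = (g/ρ₀)·Δρ/Δz = g·(Δρ/ρ₀)/Δz = 9.8 × 2.5488 × 10⁻³ / 25 = 9.9913 × 10⁻⁴ s⁻².
N = √(9.9913 × 10⁻⁴) = 0.031609 rad s⁻¹ ≈ 0.0316 rad s⁻¹.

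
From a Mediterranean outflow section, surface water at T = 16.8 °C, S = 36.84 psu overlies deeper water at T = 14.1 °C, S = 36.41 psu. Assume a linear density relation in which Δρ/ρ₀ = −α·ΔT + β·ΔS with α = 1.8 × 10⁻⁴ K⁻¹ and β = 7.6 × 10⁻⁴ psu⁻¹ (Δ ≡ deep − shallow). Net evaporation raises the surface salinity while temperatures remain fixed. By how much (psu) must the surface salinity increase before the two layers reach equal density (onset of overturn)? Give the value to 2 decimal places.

0.21 psu

Neutral buoyancy requires −α(T_deep − T_surf) + β(S_deep − S_surf′) = 0.
S_surf′ = S_deep − (α/β)·ΔT = 36.41 − (1.8 × 10⁻⁴/7.6 × 10⁻⁴)·(-2.7) = 37.0495 psu.
Increase required: 37.0495 − 36.84 = 0.2095 psu.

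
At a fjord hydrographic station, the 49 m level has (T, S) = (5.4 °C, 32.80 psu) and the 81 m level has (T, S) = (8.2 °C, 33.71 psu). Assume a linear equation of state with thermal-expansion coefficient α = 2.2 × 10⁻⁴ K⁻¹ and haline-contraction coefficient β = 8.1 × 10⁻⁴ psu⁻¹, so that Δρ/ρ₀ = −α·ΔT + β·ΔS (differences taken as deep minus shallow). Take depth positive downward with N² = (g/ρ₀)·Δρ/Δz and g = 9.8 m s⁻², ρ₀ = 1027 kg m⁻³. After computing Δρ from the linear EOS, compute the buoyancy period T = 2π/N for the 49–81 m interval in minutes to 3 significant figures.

17.2 min

ΔT = +2.8 K, ΔS = +0.91 psu (deep − shallow).
Δρ/ρ₀ = −αΔT + βΔS = -6.16 × 10⁻⁴ + 7.371 × 10⁻⁴ = 1.211 × 10⁻⁴, so Δρ ≈ 0.1244 kg m⁻³.
N² = (g/ρ₀)·Δρ/Δz = g·(Δρ/ρ₀)/Δz = 9.8 × 1.211 × 10⁻⁴ / 32 = 3.7087 × 10⁻⁵ s⁻².
N = √(3.7087 × 10⁻⁵) = 6.0899 × 10⁻³ rad s⁻¹ → T = 2π/N = 1.0317 × 10³ s = 17.195 min ≈ 17.2 min.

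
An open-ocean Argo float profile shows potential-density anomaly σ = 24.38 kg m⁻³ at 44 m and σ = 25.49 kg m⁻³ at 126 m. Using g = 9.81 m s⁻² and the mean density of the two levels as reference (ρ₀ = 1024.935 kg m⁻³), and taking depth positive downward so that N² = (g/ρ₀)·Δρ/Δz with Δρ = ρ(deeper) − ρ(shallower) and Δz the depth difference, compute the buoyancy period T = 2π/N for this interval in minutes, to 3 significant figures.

Δρ = 1025.49 − 1024.38 = 1.11 kg m⁻³ over Δz = 126 − 44 = 82 m.
N² = (9.81/1024.935) × (1.11/82) = 1.2956 × 10⁻⁴ s⁻².
N = √(1.2956 × 10⁻⁴) = 0.011382 rad s⁻¹, so T = 2π/N = 552.03 s = 9.2005 min ≈ 9.20 min.

9.20 min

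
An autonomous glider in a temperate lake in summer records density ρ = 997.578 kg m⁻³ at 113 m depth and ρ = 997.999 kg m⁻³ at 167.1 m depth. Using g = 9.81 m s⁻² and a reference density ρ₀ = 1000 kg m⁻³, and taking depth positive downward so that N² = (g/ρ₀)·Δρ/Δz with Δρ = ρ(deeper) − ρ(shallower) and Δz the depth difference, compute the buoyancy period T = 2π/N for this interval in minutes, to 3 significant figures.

12.0 min

Δρ = 997.999 − 997.578 = 0.421 kg m⁻³ over Δz = 167.1 − 113 = 54.1 m.
N² = (9.81/1000) × (0.421/54.1) = 7.6340 × 10⁻⁵ s⁻².
N = √(7.6340 × 10⁻⁵) = 8.7373 × 10⁻³ rad s⁻¹, so T = 2π/N = 719.12 s = 11.985 min ≈ 12.0 min.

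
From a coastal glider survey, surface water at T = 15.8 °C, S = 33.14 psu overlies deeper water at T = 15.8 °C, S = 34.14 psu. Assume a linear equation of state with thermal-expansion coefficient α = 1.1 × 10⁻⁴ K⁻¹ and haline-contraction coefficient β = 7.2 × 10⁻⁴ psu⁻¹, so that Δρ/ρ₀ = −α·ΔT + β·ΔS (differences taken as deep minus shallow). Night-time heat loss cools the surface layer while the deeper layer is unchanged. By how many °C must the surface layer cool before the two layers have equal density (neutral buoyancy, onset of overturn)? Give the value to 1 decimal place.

Neutral buoyancy requires Δρ = 0, i.e. −α(T_deep − T_surf′) + β(S_deep − S_surf) = 0.
T_surf′ = T_deep − (β/α)·ΔS = 15.8 − (7.2 × 10⁻⁴/1.1 × 10⁻⁴)·(+1.00) = 9.255 °C.
Cooling required: 15.8 − (9.255) = 6.545 °C.

6.5 °C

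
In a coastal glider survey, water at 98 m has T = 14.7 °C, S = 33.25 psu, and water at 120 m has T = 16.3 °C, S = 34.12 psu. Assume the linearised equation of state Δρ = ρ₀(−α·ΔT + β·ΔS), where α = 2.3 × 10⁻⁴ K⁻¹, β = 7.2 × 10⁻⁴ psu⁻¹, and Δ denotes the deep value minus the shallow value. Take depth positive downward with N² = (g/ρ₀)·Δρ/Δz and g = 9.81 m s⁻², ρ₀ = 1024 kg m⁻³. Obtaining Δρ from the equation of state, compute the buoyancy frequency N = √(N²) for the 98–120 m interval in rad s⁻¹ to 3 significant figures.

0.0107 rad s⁻¹

ΔT = +1.6 K, ΔS = +0.87 psu (deep − shallow).
Δρ/ρ₀ = −αΔT + βΔS = -3.68 × 10⁻⁴ + 6.264 × 10⁻⁴ = 2.584 × 10⁻⁴, so Δρ ≈ 0.2646 kg m⁻³.
N² = (g/ρ₀)·Δρ/Δz = g·(Δρ/ρ₀)/Δz = 9.81 × 2.584 × 10⁻⁴ / 22 = 1.1522 × 10⁻⁴ s⁻².
N = √(1.1522 × 10⁻⁴) = 0.010734 rad s⁻¹ ≈ 0.0107 rad s⁻¹.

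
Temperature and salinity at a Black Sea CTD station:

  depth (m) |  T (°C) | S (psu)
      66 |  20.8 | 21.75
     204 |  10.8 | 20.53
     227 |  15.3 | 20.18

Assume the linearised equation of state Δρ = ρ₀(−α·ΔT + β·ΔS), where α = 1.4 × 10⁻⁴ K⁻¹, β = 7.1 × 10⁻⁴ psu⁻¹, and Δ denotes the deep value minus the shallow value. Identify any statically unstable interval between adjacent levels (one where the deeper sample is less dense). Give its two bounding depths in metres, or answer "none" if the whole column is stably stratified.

204–227 m

Evaluate Δρ/ρ₀ = −αΔT + βΔS across each adjacent pair:
  66–204 m: −αΔT+βΔS = −(1.4 × 10⁻⁴)(-10.0)+(7.1 × 10⁻⁴)(-1.22) = 5.3 × 10⁻⁴ → stable
  204–227 m: −αΔT+βΔS = −(1.4 × 10⁻⁴)(+4.5)+(7.1 × 10⁻⁴)(-0.35) = -8.8 × 10⁻⁴ → UNSTABLE
The 204–227 m interval has Δρ < 0: lighter water underlies denser water.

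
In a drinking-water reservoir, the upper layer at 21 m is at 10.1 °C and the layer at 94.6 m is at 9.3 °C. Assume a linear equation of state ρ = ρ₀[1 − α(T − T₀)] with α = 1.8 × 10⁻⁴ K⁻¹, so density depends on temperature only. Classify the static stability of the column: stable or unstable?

ΔT = 9.3 − 10.1 = -0.8 K, so Δρ/ρ₀ = −αΔT = 1.44 × 10⁻⁴.
Δρ/ρ₀ > 0, so Δρ > 0: deeper water is denser → statically stable.

stable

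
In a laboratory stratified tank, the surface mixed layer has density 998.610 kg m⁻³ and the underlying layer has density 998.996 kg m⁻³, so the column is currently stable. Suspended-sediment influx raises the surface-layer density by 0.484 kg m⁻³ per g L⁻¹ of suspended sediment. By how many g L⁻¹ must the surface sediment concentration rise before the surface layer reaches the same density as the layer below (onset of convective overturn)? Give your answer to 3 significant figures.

Density deficit of the surface layer: 998.996 − 998.610 = 0.386 kg m⁻³.
Required change = 0.386 / 0.484 = 0.798 g L⁻¹.

0.798 g L⁻¹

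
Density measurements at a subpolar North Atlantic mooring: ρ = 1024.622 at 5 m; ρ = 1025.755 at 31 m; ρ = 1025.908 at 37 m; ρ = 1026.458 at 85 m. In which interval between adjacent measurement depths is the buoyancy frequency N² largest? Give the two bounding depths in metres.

Compute the density gradient over each adjacent pair:
  5–31 m: Δρ/Δz = 1.133/26 = 0.044 kg m⁻⁴
  31–37 m: Δρ/Δz = 0.153/6 = 0.025 kg m⁻⁴
  37–85 m: Δρ/Δz = 0.550/48 = 0.011 kg m⁻⁴
The largest gradient is in the 5–31 m interval — the pycnocline.

5–31 m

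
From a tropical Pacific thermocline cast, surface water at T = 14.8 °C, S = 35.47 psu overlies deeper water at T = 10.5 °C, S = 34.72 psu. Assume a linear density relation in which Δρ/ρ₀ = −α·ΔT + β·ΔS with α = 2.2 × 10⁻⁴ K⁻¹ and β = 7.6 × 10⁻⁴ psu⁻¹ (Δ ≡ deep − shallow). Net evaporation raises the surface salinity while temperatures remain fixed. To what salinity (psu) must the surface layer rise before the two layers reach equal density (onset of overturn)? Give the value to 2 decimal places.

Neutral buoyancy requires −α(T_deep − T_surf) + β(S_deep − S_surf′) = 0.
S_surf′ = S_deep − (α/β)·ΔT = 34.72 − (2.2 × 10⁻⁴/7.6 × 10⁻⁴)·(-4.3) = 35.9647 psu.
Increase required: 35.9647 − 35.47 = 0.4947 psu.

35.96 psu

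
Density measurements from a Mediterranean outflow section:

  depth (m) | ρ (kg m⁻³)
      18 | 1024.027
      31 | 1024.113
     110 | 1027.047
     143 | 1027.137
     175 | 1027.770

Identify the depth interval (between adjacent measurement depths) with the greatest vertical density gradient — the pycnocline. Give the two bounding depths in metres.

31–110 m

Compute the density gradient over each adjacent pair:
  18–31 m: Δρ/Δz = 0.086/13 = 6.6 × 10⁻³ kg m⁻⁴
  31–110 m: Δρ/Δz = 2.934/79 = 0.037 kg m⁻⁴
  110–143 m: Δρ/Δz = 0.090/33 = 2.7 × 10⁻³ kg m⁻⁴
  143–175 m: Δρ/Δz = 0.633/32 = 0.020 kg m⁻⁴
The largest gradient is in the 31–110 m interval — the pycnocline.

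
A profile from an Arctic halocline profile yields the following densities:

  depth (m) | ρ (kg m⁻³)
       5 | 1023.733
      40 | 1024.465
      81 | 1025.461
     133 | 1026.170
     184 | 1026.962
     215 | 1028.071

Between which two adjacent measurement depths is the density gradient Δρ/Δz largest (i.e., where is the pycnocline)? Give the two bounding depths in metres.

Compute the density gradient over each adjacent pair:
  5–40 m: Δρ/Δz = 0.732/35 = 0.021 kg m⁻⁴
  40–81 m: Δρ/Δz = 0.996/41 = 0.024 kg m⁻⁴
  81–133 m: Δρ/Δz = 0.709/52 = 0.014 kg m⁻⁴
  133–184 m: Δρ/Δz = 0.792/51 = 0.016 kg m⁻⁴
  184–215 m: Δρ/Δz = 1.109/31 = 0.036 kg m⁻⁴
The largest gradient is in the 184–215 m interval — the pycnocline.

184–215 m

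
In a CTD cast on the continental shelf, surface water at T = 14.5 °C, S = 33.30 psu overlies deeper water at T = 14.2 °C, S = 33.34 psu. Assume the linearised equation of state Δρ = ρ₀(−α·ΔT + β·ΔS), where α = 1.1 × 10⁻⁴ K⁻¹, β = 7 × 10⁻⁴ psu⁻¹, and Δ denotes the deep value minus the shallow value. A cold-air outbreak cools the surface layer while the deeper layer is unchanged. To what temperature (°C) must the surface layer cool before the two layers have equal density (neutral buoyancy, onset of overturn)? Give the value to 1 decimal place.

Neutral buoyancy requires Δρ = 0, i.e. −α(T_deep − T_surf′) + β(S_deep − S_surf) = 0.
T_surf′ = T_deep − (β/α)·ΔS = 14.2 − (7 × 10⁻⁴/1.1 × 10⁻⁴)·(+0.04) = 13.945 °C.
Cooling required: 14.5 − (13.945) = 0.555 °C.

13.9 °C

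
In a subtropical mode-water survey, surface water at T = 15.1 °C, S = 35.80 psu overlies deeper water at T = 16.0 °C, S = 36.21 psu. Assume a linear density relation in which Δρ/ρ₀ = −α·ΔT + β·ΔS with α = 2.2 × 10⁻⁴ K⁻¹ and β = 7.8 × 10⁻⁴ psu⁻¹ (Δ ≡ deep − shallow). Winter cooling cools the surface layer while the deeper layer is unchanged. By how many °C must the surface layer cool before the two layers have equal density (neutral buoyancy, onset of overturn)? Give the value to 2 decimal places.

0.55 °C

Neutral buoyancy requires Δρ = 0, i.e. −α(T_deep − T_surf′) + β(S_deep − S_surf) = 0.
T_surf′ = T_deep − (β/α)·ΔS = 16.0 − (7.8 × 10⁻⁴/2.2 × 10⁻⁴)·(+0.41) = 14.5464 °C.
Cooling required: 15.1 − (14.5464) = 0.5536 °C.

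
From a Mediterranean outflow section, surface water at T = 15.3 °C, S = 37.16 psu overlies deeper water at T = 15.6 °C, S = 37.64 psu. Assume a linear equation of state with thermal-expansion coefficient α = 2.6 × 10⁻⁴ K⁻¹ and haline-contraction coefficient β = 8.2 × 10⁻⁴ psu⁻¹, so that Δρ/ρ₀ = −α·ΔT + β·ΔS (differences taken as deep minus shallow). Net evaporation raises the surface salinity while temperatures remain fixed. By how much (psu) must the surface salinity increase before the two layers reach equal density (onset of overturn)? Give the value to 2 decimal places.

0.38 psu

Neutral buoyancy requires −α(T_deep − T_surf) + β(S_deep − S_surf′) = 0.
S_surf′ = S_deep − (α/β)·ΔT = 37.64 − (2.6 × 10⁻⁴/8.2 × 10⁻⁴)·(+0.3) = 37.5449 psu.
Increase required: 37.5449 − 37.16 = 0.3849 psu.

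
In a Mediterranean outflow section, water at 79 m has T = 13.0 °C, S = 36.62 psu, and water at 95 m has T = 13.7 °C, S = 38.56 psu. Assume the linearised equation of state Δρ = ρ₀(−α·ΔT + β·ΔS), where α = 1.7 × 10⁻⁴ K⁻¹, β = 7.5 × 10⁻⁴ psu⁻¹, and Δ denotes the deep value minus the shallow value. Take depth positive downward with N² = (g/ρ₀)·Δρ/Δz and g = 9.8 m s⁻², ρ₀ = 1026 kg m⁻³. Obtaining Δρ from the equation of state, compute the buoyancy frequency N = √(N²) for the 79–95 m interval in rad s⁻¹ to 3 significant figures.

0.0286 rad s⁻¹

ΔT = +0.7 K, ΔS = +1.94 psu (deep − shallow).
Δρ/ρ₀ = −αΔT + βΔS = -1.19 × 10⁻⁴ + 1.455 × 10⁻³ = 1.336 × 10⁻³, so Δρ ≈ 1.371 kg m⁻³.
N² = (g/ρ₀)·Δρ/Δz = g·(Δρ/ρ₀)/Δz = 9.8 × 1.336 × 10⁻³ / 16 = 8.1830 × 10⁻⁴ s⁻².
N = √(8.1830 × 10⁻⁴) = 0.028606 rad s⁻¹ ≈ 0.0286 rad s⁻¹.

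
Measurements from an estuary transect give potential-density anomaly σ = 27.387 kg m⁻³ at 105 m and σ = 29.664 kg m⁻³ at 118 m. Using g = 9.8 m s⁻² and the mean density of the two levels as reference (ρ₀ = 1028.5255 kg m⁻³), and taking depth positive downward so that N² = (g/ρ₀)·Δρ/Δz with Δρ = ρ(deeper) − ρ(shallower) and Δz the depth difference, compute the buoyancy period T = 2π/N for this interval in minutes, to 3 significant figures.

Δρ = 1029.664 − 1027.387 = 2.277 kg m⁻³ over Δz = 118 − 105 = 13 m.
N² = (9.8/1028.5255) × (2.277/13) = 1.6689 × 10⁻³ s⁻².
N = √(1.6689 × 10⁻³) = 0.040852 rad s⁻¹, so T = 2π/N = 153.80 s = 2.5633 min ≈ 2.56 min.
A positive N² confirms static stability across the interval.

2.56 min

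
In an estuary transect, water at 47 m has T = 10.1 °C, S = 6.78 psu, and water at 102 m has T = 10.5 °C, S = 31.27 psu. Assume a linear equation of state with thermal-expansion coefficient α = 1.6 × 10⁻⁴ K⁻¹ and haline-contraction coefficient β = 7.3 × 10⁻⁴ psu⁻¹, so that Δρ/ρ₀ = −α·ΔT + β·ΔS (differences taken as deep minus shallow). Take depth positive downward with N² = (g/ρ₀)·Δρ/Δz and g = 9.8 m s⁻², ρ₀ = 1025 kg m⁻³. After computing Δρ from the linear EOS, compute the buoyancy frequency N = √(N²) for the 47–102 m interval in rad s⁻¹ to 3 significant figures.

ΔT = +0.4 K, ΔS = +24.49 psu (deep − shallow).
Δρ/ρ₀ = −αΔT + βΔS = -6.40 × 10⁻⁵ + 0.0178777 = 0.0178137, so Δρ ≈ 18.26 kg m⁻³.
N² = (g/ρ₀)·Δρ/Δz = g·(Δρ/ρ₀)/Δz = 9.8 × 0.0178137 / 55 = 3.1741 × 10⁻³ s⁻².
N = √(3.1741 × 10⁻³) = 0.056339 rad s⁻¹ ≈ 0.0563 rad s⁻¹.

0.0563 rad s⁻¹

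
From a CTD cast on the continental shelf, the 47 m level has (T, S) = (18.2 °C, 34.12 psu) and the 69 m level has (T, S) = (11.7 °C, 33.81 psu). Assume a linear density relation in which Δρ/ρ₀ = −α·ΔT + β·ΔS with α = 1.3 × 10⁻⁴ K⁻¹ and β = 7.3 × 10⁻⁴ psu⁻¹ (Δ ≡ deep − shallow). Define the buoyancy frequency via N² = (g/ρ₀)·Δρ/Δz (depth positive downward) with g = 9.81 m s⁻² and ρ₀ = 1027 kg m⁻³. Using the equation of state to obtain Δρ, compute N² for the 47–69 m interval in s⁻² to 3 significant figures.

2.76 × 10⁻⁴ s⁻²

ΔT = -6.5 K, ΔS = -0.31 psu (deep − shallow).
Δρ/ρ₀ = −αΔT + βΔS = 8.45 × 10⁻⁴ − 2.263 × 10⁻⁴ = 6.187 × 10⁻⁴, so Δρ ≈ 0.6354 kg m⁻³.
N² = (g/ρ₀)·Δρ/Δz = g·(Δρ/ρ₀)/Δz = 9.81 × 6.187 × 10⁻⁴ / 22 = 2.7588 × 10⁻⁴ s⁻² ≈ 2.76 × 10⁻⁴ s⁻².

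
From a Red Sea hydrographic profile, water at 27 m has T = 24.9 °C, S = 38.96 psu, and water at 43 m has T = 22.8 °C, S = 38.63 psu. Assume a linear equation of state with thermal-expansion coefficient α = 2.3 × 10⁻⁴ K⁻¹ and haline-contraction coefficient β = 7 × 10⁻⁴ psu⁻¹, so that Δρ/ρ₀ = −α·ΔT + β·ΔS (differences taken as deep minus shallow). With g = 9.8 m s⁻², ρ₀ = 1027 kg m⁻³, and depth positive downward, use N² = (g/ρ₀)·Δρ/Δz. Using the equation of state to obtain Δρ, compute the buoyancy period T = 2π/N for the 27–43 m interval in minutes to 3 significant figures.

8.43 min

ΔT = -2.1 K, ΔS = -0.33 psu (deep − shallow).
Δρ/ρ₀ = −αΔT + βΔS = 4.83 × 10⁻⁴ − 2.31 × 10⁻⁴ = 2.52 × 10⁻⁴, so Δρ ≈ 0.2588 kg m⁻³.
N² = (g/ρ₀)·Δρ/Δz = g·(Δρ/ρ₀)/Δz = 9.8 × 2.52 × 10⁻⁴ / 16 = 1.5435 × 10⁻⁴ s⁻².
N = √(1.5435 × 10⁻⁴) = 0.012424 rad s⁻¹ → T = 2π/N = 505.73 s = 8.4288 min ≈ 8.43 min.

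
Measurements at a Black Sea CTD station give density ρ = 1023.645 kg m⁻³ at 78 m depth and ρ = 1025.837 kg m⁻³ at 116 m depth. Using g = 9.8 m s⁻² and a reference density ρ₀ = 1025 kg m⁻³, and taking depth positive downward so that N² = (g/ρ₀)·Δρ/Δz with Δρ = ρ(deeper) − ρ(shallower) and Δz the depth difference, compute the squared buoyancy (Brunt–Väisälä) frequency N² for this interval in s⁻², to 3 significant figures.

Δρ = 1025.837 − 1023.645 = 2.192 kg m⁻³ over Δz = 116 − 78 = 38 m.
N² = (9.8/1025) × (2.192/38) = 5.5152 × 10⁻⁴ s⁻² ≈ 5.52 × 10⁻⁴ s⁻².

5.52 × 10⁻⁴ s⁻²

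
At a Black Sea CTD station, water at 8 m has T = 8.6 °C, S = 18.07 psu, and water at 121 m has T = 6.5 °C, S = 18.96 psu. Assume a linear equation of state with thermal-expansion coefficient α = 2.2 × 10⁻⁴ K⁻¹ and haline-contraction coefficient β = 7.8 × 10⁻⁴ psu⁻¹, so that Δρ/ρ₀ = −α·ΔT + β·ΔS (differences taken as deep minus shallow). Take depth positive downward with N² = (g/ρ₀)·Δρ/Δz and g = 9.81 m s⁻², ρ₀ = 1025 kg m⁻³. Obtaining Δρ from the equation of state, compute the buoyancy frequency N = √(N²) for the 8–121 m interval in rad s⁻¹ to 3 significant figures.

0.0100 rad s⁻¹

ΔT = -2.1 K, ΔS = +0.89 psu (deep − shallow).
Δρ/ρ₀ = −αΔT + βΔS = 4.62 × 10⁻⁴ + 6.942 × 10⁻⁴ = 1.1562 × 10⁻³, so Δρ ≈ 1.185 kg m⁻³.
N² = (g/ρ₀)·Δρ/Δz = g·(Δρ/ρ₀)/Δz = 9.81 × 1.1562 × 10⁻³ / 113 = 1.0037 × 10⁻⁴ s⁻².
N = √(1.0037 × 10⁻⁴) = 0.010018 rad s⁻¹ ≈ 0.0100 rad s⁻¹.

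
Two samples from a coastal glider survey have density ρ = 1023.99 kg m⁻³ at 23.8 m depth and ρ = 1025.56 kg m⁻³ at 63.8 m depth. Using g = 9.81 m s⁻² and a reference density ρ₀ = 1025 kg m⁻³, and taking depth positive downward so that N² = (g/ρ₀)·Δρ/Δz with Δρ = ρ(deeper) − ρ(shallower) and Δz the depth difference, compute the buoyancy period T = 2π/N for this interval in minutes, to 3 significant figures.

5.40 min

Δρ = 1025.56 − 1023.99 = 1.57 kg m⁻³ over Δz = 63.8 − 23.8 = 40 m.
N² = (9.81/1025) × (1.57/40) = 3.7565 × 10⁻⁴ s⁻².
N = √(3.7565 × 10⁻⁴) = 0.019382 rad s⁻¹, so T = 2π/N = 324.18 s = 5.4030 min ≈ 5.40 min.
N² > 0, so the interval is statically stable.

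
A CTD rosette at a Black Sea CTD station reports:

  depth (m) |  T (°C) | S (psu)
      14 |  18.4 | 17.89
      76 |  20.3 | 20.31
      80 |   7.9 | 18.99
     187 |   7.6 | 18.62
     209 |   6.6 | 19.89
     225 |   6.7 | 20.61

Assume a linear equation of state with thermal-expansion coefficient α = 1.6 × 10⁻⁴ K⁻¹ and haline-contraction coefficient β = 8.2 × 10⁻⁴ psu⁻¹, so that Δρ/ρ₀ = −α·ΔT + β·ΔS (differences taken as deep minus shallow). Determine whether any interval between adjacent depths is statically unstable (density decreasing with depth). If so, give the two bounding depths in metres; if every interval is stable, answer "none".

80–187 m

Evaluate Δρ/ρ₀ = −αΔT + βΔS across each adjacent pair:
  14–76 m: −αΔT+βΔS = −(1.6 × 10⁻⁴)(+1.9)+(8.2 × 10⁻⁴)(+2.42) = 1.7 × 10⁻³ → stable
  76–80 m: −αΔT+βΔS = −(1.6 × 10⁻⁴)(-12.4)+(8.2 × 10⁻⁴)(-1.32) = 9.0 × 10⁻⁴ → stable
  80–187 m: −αΔT+βΔS = −(1.6 × 10⁻⁴)(-0.3)+(8.2 × 10⁻⁴)(-0.37) = -2.6 × 10⁻⁴ → UNSTABLE
  187–209 m: −αΔT+βΔS = −(1.6 × 10⁻⁴)(-1.0)+(8.2 × 10⁻⁴)(+1.27) = 1.2 × 10⁻³ → stable
  209–225 m: −αΔT+βΔS = −(1.6 × 10⁻⁴)(+0.1)+(8.2 × 10⁻⁴)(+0.72) = 5.7 × 10⁻⁴ → stable
The 80–187 m interval has Δρ < 0: lighter water underlies denser water.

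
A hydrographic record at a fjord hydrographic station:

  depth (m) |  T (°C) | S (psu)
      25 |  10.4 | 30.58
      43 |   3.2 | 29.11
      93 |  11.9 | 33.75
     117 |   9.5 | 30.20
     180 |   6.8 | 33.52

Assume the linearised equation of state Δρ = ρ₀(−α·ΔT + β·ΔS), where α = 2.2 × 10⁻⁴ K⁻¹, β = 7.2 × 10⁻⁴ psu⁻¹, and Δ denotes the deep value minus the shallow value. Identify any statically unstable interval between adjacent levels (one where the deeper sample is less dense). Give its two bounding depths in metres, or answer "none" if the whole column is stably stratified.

93–117 m

Evaluate Δρ/ρ₀ = −αΔT + βΔS across each adjacent pair:
  25–43 m: −αΔT+βΔS = −(2.2 × 10⁻⁴)(-7.2)+(7.2 × 10⁻⁴)(-1.47) = 5.3 × 10⁻⁴ → stable
  43–93 m: −αΔT+βΔS = −(2.2 × 10⁻⁴)(+8.7)+(7.2 × 10⁻⁴)(+4.64) = 1.4 × 10⁻³ → stable
  93–117 m: −αΔT+βΔS = −(2.2 × 10⁻⁴)(-2.4)+(7.2 × 10⁻⁴)(-3.55) = -2.0 × 10⁻³ → UNSTABLE
  117–180 m: −αΔT+βΔS = −(2.2 × 10⁻⁴)(-2.7)+(7.2 × 10⁻⁴)(+3.32) = 3.0 × 10⁻³ → stable
The 93–117 m interval has Δρ < 0: lighter water underlies denser water.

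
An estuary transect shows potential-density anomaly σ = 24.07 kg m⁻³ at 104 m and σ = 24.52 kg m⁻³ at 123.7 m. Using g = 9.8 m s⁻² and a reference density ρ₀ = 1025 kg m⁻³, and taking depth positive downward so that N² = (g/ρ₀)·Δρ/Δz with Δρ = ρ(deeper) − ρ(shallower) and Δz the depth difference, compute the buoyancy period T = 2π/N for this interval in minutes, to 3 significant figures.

Δρ = 1024.52 − 1024.07 = 0.45 kg m⁻³ over Δz = 123.7 − 104 = 19.7 m.
N² = (9.8/1025) × (0.45/19.7) = 2.1840 × 10⁻⁴ s⁻².
N = √(2.1840 × 10⁻⁴) = 0.014778 rad s⁻¹, so T = 2π/N = 425.17 s = 7.0862 min ≈ 7.09 min.
A positive N² confirms static stability across the interval.

7.09 min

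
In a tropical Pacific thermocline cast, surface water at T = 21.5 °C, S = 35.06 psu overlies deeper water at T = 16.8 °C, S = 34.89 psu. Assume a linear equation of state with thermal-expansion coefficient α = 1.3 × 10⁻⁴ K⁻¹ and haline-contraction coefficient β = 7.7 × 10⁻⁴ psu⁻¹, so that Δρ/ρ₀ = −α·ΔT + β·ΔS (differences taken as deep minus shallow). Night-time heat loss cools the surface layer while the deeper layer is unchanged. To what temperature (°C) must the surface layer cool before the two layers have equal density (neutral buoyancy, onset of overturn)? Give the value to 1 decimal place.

Neutral buoyancy requires Δρ = 0, i.e. −α(T_deep − T_surf′) + β(S_deep − S_surf) = 0.
T_surf′ = T_deep − (β/α)·ΔS = 16.8 − (7.7 × 10⁻⁴/1.3 × 10⁻⁴)·(-0.17) = 17.807 °C.
Cooling required: 21.5 − (17.807) = 3.693 °C.

17.8 °C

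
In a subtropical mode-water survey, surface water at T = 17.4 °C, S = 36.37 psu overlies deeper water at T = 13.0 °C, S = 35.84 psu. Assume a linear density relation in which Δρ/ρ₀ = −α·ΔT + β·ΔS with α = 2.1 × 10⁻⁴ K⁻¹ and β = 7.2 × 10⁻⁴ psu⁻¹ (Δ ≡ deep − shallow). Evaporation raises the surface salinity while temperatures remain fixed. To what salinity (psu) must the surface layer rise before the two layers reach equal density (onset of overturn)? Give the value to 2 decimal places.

37.12 psu

Neutral buoyancy requires −α(T_deep − T_surf) + β(S_deep − S_surf′) = 0.
S_surf′ = S_deep − (α/β)·ΔT = 35.84 − (2.1 × 10⁻⁴/7.2 × 10⁻⁴)·(-4.4) = 37.1233 psu.
Increase required: 37.1233 − 36.37 = 0.7533 psu.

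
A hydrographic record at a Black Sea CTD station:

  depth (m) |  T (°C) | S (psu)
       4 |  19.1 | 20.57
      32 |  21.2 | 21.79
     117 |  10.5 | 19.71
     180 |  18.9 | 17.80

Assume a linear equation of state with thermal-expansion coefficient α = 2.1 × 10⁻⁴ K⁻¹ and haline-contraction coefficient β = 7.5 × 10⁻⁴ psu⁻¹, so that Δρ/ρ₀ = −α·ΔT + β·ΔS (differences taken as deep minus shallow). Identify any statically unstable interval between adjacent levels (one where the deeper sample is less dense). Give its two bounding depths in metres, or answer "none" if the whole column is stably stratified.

117–180 m

Evaluate Δρ/ρ₀ = −αΔT + βΔS across each adjacent pair:
  4–32 m: −αΔT+βΔS = −(2.1 × 10⁻⁴)(+2.1)+(7.5 × 10⁻⁴)(+1.22) = 4.7 × 10⁻⁴ → stable
  32–117 m: −αΔT+βΔS = −(2.1 × 10⁻⁴)(-10.7)+(7.5 × 10⁻⁴)(-2.08) = 6.9 × 10⁻⁴ → stable
  117–180 m: −αΔT+βΔS = −(2.1 × 10⁻⁴)(+8.4)+(7.5 × 10⁻⁴)(-1.91) = -3.2 × 10⁻³ → UNSTABLE
The 117–180 m interval has Δρ < 0: lighter water underlies denser water.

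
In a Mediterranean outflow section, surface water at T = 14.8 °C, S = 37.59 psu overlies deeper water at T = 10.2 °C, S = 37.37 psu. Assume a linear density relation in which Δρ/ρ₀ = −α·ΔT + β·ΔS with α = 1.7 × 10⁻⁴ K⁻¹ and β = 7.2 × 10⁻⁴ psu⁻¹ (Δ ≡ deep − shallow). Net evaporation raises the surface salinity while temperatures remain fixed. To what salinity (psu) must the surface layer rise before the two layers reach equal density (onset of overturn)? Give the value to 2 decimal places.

38.46 psu

Neutral buoyancy requires −α(T_deep − T_surf) + β(S_deep − S_surf′) = 0.
S_surf′ = S_deep − (α/β)·ΔT = 37.37 − (1.7 × 10⁻⁴/7.2 × 10⁻⁴)·(-4.6) = 38.4561 psu.
Increase required: 38.4561 − 37.59 = 0.8661 psu.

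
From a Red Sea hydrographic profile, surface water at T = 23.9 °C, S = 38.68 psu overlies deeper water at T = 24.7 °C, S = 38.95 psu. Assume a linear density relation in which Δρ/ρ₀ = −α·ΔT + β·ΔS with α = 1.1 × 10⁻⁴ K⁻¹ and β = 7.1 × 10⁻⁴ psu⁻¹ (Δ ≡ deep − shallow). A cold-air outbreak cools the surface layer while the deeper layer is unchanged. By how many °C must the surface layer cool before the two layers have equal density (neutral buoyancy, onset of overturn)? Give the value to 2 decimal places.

Neutral buoyancy requires Δρ = 0, i.e. −α(T_deep − T_surf′) + β(S_deep − S_surf) = 0.
T_surf′ = T_deep − (β/α)·ΔS = 24.7 − (7.1 × 10⁻⁴/1.1 × 10⁻⁴)·(+0.27) = 22.9573 °C.
Cooling required: 23.9 − (22.9573) = 0.9427 °C.

0.94 °C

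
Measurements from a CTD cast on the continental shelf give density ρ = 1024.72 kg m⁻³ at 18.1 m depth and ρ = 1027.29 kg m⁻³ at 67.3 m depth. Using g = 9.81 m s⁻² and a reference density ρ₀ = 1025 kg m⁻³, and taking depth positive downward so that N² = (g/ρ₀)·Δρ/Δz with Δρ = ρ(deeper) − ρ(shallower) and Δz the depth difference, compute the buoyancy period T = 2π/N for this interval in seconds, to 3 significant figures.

281 s

Δρ = 1027.29 − 1024.72 = 2.57 kg m⁻³ over Δz = 67.3 − 18.1 = 49.2 m.
N² = (9.81/1025) × (2.57/49.2) = 4.9993 × 10⁻⁴ s⁻².
N = √(4.9993 × 10⁻⁴) = 0.022359 rad s⁻¹, so T = 2π/N = 281.01 s ≈ 281 s.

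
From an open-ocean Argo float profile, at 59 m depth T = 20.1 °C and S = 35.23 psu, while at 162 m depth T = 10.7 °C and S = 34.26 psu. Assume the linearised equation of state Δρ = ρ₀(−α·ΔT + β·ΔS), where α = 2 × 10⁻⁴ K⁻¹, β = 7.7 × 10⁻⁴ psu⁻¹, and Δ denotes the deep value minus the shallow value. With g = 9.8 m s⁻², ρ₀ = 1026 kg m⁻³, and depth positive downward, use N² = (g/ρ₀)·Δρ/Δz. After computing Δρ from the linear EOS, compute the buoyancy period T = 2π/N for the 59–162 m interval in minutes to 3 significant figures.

ΔT = -9.4 K, ΔS = -0.97 psu (deep − shallow).
Δρ/ρ₀ = −αΔT + βΔS = 1.88 × 10⁻³ − 7.469 × 10⁻⁴ = 1.1331 × 10⁻³, so Δρ ≈ 1.163 kg m⁻³.
N² = (g/ρ₀)·Δρ/Δz = g·(Δρ/ρ₀)/Δz = 9.8 × 1.1331 × 10⁻³ / 103 = 1.0781 × 10⁻⁴ s⁻².
N = √(1.0781 × 10⁻⁴) = 0.010383 rad s⁻¹ → T = 2π/N = 605.14 s = 10.086 min ≈ 10.1 min.

10.1 min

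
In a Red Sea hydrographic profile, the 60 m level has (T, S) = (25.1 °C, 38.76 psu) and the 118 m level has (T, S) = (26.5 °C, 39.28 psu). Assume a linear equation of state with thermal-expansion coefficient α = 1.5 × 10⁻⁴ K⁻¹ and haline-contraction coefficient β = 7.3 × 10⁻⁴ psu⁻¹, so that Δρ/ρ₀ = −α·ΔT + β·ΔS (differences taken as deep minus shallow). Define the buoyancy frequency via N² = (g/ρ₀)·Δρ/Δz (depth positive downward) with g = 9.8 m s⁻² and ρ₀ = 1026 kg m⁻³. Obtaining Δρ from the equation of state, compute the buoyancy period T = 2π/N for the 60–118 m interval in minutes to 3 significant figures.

19.6 min

ΔT = +1.4 K, ΔS = +0.52 psu (deep − shallow).
Δρ/ρ₀ = −αΔT + βΔS = -2.10 × 10⁻⁴ + 3.796 × 10⁻⁴ = 1.696 × 10⁻⁴, so Δρ ≈ 0.1740 kg m⁻³.
N² = (g/ρ₀)·Δρ/Δz = g·(Δρ/ρ₀)/Δz = 9.8 × 1.696 × 10⁻⁴ / 58 = 2.8657 × 10⁻⁵ s⁻².
N = √(2.8657 × 10⁻⁵) = 5.3532 × 10⁻³ rad s⁻¹ → T = 2π/N = 1.1737 × 10³ s = 19.562 min ≈ 19.6 min.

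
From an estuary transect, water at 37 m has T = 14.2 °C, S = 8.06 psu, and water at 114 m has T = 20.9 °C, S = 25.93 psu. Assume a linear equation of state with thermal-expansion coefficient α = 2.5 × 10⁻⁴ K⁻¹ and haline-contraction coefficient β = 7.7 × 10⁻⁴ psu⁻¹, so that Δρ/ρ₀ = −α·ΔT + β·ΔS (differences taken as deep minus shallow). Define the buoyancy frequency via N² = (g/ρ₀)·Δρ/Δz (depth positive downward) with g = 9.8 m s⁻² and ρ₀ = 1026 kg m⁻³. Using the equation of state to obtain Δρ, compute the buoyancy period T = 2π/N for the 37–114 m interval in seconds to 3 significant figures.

ΔT = +6.7 K, ΔS = +17.87 psu (deep − shallow).
Δρ/ρ₀ = −αΔT + βΔS = -1.675 × 10⁻³ + 0.0137599 = 0.0120849, so Δρ ≈ 12.40 kg m⁻³.
N² = (g/ρ₀)·Δρ/Δz = g·(Δρ/ρ₀)/Δz = 9.8 × 0.0120849 / 77 = 1.5381 × 10⁻³ s⁻².
N = √(1.5381 × 10⁻³) = 0.039219 rad s⁻¹ → T = 2π/N = 160.21 s ≈ 160 s.

160 s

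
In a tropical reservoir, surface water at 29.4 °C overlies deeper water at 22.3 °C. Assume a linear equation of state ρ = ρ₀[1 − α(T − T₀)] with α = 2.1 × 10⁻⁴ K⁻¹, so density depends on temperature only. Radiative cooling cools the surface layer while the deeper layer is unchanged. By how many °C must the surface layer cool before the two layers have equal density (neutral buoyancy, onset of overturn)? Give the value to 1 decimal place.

7.1 °C

With temperature the only control, equal density requires T_surf′ = T_deep.
T_surf′ = 22.3 °C.
Cooling required: 29.4 − 22.3 = 7.1 °C.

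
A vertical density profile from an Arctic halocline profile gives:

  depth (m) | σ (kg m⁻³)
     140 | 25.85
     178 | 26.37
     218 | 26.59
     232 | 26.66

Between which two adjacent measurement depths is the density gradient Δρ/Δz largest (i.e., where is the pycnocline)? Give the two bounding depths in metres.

140–178 m

Compute the density gradient over each adjacent pair:
  140–178 m: Δρ/Δz = 0.52/38 = 0.014 kg m⁻⁴
  178–218 m: Δρ/Δz = 0.22/40 = 5.5 × 10⁻³ kg m⁻⁴
  218–232 m: Δρ/Δz = 0.07/14 = 5.0 × 10⁻³ kg m⁻⁴
The largest gradient is in the 140–178 m interval — the pycnocline.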